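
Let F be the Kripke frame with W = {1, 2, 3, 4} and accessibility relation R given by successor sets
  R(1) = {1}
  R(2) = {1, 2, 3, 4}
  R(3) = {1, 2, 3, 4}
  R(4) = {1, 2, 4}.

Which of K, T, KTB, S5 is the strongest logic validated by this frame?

T

Reflexive (axiom T): yes — every world is R-related to itself.
Symmetric (axiom B): no — 2 R 1 but not 1 R 2.
Euclidean (axiom 5): no — 2 R 1 and 2 R 3, but not 1 R 3.
So F validates K, T; KTB would additionally require R to be symmetric. The strongest is T.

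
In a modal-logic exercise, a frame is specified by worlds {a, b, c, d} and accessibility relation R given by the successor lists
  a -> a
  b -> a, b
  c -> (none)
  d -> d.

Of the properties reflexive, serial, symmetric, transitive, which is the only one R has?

Reflexive: no — c is not related to itself.
Serial: no — c has no R-successor.
Symmetric: no — b R a but not a R b.
Transitive: yes — every two-step R-path is closed by a direct edge.
Only transitive holds.

transitive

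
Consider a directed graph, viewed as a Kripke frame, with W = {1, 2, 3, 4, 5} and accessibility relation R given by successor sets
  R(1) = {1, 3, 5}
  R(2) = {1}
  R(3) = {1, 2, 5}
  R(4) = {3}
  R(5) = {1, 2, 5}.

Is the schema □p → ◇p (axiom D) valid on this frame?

Yes

By correspondence theory, D is valid on a frame iff R is serial.
Serial: yes — every world has a successor (e.g. 1 R 1).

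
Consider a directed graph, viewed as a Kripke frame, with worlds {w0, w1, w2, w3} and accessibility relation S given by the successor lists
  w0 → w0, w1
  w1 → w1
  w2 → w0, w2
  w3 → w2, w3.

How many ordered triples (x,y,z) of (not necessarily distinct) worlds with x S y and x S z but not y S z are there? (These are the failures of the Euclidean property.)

Enumerating: (w0,w1,w0), (w2,w0,w2), (w3,w2,w3).

3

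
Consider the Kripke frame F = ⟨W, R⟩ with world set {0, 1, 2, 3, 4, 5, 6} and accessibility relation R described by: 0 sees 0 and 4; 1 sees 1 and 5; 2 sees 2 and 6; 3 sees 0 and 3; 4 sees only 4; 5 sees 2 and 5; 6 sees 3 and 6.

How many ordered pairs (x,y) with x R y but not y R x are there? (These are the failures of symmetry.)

6

Enumerating: (0,4), (1,5), (2,6), (3,0), (5,2), (6,3).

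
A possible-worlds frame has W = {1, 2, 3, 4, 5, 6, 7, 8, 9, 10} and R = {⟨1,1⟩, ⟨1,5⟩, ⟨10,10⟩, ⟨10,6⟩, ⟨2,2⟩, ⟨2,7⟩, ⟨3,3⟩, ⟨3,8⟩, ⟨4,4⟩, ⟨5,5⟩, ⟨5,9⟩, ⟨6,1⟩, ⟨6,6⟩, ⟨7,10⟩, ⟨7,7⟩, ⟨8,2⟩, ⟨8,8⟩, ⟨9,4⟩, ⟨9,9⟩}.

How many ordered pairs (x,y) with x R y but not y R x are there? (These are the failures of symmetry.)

Enumerating: (1,5), (10,6), (2,7), (3,8), (5,9), (6,1), (7,10), (8,2), (9,4).

9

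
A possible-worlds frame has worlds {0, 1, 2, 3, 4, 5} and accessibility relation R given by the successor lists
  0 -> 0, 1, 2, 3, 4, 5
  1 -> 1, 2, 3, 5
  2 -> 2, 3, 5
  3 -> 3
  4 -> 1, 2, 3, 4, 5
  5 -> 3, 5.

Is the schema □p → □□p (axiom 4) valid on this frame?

The schema 4 characterises exactly the transitive frames.
Transitive: yes — every two-step R-path is closed by a direct edge.

Yes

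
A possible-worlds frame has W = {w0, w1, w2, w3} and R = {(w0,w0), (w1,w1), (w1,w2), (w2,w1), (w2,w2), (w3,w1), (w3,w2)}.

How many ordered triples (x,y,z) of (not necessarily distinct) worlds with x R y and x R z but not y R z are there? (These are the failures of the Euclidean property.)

R is Euclidean; there are no such tuples.

0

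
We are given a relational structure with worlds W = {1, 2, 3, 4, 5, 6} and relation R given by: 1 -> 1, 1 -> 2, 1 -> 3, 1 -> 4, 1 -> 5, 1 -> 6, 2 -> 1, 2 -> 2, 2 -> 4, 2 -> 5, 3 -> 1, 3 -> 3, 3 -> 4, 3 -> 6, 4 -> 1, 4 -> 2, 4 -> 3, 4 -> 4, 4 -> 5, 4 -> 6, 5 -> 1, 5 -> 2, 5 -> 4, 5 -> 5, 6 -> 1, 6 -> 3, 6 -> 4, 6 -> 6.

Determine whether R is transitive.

No

Transitive: no — 2 R 1 and 1 R 3, but not 2 R 3.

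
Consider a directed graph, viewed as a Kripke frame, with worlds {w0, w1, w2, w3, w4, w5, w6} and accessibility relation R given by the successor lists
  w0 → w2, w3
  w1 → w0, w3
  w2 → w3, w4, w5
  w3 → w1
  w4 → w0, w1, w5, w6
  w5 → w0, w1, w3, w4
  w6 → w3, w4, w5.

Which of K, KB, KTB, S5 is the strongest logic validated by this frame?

Symmetric (axiom B): no — w0 R w2 but not w2 R w0.
Reflexive (axiom T): no — w0 is not related to itself.
Euclidean (axiom 5): no — w0 R w3 and w0 R w2, but not w3 R w2.
So F validates K; KB would additionally require R to be symmetric. The strongest is K.

K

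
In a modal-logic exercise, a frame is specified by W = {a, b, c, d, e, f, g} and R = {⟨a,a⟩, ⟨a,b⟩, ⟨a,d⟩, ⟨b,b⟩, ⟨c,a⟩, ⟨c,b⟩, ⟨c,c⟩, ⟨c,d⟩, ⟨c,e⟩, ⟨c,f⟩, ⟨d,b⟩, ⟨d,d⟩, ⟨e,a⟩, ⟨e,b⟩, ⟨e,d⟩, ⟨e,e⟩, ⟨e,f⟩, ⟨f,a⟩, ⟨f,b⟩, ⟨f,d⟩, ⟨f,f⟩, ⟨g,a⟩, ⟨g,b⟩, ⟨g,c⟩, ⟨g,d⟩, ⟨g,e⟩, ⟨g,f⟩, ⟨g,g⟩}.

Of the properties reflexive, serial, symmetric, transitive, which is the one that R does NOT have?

Reflexive: yes — every world is R-related to itself.
Serial: yes — every world has a successor (e.g. a R a).
Symmetric: no — a R b but not b R a.
Transitive: yes — every two-step R-path is closed by a direct edge.
Only symmetric fails.

symmetric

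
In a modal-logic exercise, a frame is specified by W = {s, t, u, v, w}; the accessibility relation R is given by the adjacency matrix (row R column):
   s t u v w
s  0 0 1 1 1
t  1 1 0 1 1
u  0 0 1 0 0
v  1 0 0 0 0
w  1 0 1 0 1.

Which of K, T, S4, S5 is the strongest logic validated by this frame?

K

Reflexive (axiom T): no — s is not related to itself.
Transitive (axiom 4): no — t R s and s R u, but not t R u.
Euclidean (axiom 5): no — s R u and s R v, but not u R v.
So F validates K; T would additionally require R to be reflexive. The strongest is K.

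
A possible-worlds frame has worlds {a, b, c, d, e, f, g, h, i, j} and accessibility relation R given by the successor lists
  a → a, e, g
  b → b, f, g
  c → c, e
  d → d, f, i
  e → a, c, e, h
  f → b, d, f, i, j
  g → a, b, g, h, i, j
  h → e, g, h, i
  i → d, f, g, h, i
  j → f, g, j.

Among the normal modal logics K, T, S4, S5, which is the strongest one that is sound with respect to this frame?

T

Reflexive (axiom T): yes — every world is R-related to itself.
Transitive (axiom 4): no — a R e and e R c, but not a R c.
Euclidean (axiom 5): no — a R e and a R g, but not e R g.
So F validates K, T; S4 would additionally require R to be transitive. The strongest is T.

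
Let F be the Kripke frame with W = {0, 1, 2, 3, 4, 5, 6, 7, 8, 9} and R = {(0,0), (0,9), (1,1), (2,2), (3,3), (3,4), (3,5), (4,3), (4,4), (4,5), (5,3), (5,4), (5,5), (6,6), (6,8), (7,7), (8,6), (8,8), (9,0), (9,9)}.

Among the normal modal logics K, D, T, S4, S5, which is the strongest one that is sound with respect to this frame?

Serial (axiom D): yes — every world has a successor (e.g. 0 R 0).
Reflexive (axiom T): yes — every world is R-related to itself.
Transitive (axiom 4): yes — every two-step R-path is closed by a direct edge.
Euclidean (axiom 5): yes — any two successors of a common world are R-related.
So F validates K, D, T, S4, S5. The strongest is S5.

S5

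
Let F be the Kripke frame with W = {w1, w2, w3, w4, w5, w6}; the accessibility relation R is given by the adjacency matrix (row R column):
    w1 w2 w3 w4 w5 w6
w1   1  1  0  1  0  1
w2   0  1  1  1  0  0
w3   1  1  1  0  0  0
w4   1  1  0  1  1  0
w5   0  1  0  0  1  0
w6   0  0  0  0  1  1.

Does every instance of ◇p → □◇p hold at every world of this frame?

No

By correspondence theory, 5 is valid on a frame iff R is Euclidean.
Euclidean: no — w1 R w2 and w1 R w6, but not w2 R w6.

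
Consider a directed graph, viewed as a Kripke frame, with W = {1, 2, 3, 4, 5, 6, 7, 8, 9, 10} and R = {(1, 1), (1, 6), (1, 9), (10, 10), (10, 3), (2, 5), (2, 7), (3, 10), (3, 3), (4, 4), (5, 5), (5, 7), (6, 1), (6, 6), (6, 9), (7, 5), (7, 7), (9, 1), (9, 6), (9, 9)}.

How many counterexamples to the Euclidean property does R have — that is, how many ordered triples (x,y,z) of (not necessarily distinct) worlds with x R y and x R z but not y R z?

R is Euclidean; there are no such tuples.

0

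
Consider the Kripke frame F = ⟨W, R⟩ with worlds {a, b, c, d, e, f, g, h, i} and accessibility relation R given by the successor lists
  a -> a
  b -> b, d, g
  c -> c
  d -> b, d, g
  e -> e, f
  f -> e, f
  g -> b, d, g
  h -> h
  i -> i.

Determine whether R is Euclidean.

Euclidean: yes — any two successors of a common world are R-related.

Yes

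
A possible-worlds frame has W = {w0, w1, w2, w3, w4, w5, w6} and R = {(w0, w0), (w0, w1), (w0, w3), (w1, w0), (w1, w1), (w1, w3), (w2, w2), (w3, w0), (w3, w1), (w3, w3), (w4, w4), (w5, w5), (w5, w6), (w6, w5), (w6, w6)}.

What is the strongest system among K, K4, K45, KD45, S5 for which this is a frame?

Transitive (axiom 4): yes — every two-step R-path is closed by a direct edge.
Euclidean (axiom 5): yes — any two successors of a common world are R-related.
Serial (axiom D): yes — every world has a successor (e.g. w0 R w0).
Reflexive (axiom T): yes — every world is R-related to itself.
So F validates K, K4, K45, KD45, S5. The strongest is S5.

S5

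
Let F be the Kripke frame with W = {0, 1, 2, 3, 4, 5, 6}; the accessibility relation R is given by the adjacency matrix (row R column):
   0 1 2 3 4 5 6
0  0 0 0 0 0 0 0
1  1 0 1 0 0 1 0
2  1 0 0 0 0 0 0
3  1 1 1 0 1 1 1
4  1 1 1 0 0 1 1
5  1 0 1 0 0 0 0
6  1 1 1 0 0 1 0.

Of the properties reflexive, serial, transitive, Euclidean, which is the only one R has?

transitive

Reflexive: no — 0 is not related to itself.
Serial: no — 0 has no R-successor.
Transitive: yes — every two-step R-path is closed by a direct edge.
Euclidean: no — 1 R 0 and 1 R 2, but not 0 R 2.
Only transitive holds.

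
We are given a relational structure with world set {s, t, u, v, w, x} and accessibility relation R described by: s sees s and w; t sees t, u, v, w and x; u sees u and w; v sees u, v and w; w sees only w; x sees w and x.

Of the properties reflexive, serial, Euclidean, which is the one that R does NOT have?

Euclidean

Reflexive: yes — every world is R-related to itself.
Serial: yes — every world has a successor (e.g. s R s).
Euclidean: no — t R u and t R v, but not u R v.
Only Euclidean fails.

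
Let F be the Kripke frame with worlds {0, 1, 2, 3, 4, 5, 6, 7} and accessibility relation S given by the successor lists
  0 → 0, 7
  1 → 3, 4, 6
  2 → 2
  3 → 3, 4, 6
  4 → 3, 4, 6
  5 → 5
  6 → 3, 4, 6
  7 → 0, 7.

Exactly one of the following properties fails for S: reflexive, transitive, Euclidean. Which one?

reflexive

Reflexive: no — 1 is not related to itself.
Transitive: yes — every two-step S-path is closed by a direct edge.
Euclidean: yes — any two successors of a common world are S-related.
Only reflexive fails.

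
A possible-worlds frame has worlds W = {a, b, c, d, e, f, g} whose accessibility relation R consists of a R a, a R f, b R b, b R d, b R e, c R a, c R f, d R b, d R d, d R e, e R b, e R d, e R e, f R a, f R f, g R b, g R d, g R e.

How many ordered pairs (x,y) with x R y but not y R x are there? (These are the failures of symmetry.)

5

Enumerating: (c,a), (c,f), (g,b), (g,d), (g,e).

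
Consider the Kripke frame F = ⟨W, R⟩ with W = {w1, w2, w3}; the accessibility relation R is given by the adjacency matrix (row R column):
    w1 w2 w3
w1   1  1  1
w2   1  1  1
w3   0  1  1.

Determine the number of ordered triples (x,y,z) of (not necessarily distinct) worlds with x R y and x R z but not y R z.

2

Enumerating: (w1,w3,w1), (w2,w3,w1).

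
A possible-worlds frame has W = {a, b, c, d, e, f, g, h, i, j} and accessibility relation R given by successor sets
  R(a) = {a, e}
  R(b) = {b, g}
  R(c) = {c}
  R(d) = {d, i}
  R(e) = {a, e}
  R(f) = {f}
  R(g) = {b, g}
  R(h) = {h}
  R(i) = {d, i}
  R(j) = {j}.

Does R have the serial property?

Yes

Serial: yes — every world has a successor (e.g. a R a).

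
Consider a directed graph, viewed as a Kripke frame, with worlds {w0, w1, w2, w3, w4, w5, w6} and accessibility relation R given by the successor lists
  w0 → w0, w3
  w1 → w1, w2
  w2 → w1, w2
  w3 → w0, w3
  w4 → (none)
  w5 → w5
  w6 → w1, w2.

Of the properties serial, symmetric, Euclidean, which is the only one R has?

Serial: no — w4 has no R-successor.
Symmetric: no — w6 R w1 but not w1 R w6.
Euclidean: yes — any two successors of a common world are R-related.
Only Euclidean holds.

Euclidean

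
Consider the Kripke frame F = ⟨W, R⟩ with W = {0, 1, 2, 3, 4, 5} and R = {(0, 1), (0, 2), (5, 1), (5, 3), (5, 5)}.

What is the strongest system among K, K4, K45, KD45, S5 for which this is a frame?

Transitive (axiom 4): yes — every two-step R-path is closed by a direct edge.
Euclidean (axiom 5): no — 0 R 1 and 0 R 2, but not 1 R 2.
Serial (axiom D): no — 1 has no R-successor.
Reflexive (axiom T): no — 0 is not related to itself.
So F validates K, K4; K45 would additionally require R to be Euclidean. The strongest is K4.

K4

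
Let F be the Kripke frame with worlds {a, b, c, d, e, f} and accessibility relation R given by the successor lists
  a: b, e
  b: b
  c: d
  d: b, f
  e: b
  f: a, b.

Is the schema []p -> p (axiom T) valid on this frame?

No

The schema T characterises exactly the reflexive frames.
Reflexive: no — a is not related to itself.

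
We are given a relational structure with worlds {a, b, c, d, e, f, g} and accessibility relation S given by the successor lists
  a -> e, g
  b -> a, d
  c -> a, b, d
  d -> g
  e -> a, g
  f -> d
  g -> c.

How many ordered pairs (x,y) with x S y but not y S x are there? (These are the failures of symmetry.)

10

Enumerating: (a,g), (b,a), (b,d), (c,a), (c,b), (c,d), (d,g), (e,g), (f,d), (g,c).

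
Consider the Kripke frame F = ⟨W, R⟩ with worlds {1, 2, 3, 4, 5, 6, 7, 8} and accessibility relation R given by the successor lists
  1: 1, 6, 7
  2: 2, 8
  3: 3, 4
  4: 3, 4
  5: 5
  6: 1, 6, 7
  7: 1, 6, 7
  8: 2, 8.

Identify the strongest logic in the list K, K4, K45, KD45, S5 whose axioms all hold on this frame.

S5

Transitive (axiom 4): yes — every two-step R-path is closed by a direct edge.
Euclidean (axiom 5): yes — any two successors of a common world are R-related.
Serial (axiom D): yes — every world has a successor (e.g. 1 R 1).
Reflexive (axiom T): yes — every world is R-related to itself.
So F validates K, K4, K45, KD45, S5. The strongest is S5.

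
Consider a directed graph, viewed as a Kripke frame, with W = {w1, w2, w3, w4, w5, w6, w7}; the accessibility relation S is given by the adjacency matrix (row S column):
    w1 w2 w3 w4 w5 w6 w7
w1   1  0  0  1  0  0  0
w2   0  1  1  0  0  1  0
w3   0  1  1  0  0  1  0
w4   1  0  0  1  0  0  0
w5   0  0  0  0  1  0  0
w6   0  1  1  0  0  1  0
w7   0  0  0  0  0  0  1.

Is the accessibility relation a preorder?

Yes

Reflexive: yes — every world is S-related to itself.
Transitive: yes — every two-step S-path is closed by a direct edge.
So S is a preorder.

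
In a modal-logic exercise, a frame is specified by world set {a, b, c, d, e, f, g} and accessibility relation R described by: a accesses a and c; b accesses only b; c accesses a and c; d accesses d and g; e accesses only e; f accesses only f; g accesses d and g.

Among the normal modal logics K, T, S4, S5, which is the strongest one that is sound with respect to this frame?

Reflexive (axiom T): yes — every world is R-related to itself.
Transitive (axiom 4): yes — every two-step R-path is closed by a direct edge.
Euclidean (axiom 5): yes — any two successors of a common world are R-related.
So F validates K, T, S4, S5. The strongest is S5.

S5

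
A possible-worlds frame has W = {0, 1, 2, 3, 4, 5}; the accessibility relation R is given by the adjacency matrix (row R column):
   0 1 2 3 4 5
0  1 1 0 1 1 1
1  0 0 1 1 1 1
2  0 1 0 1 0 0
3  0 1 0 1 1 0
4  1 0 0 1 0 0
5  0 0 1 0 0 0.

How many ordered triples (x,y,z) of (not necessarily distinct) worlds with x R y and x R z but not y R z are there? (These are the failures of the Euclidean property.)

Enumerating: (0,1,0), (0,1,1), (0,3,0), (0,3,5), (0,4,1), (0,4,4), (0,4,5), (0,5,0), (0,5,1), (0,5,3), (0,5,4), (0,5,5), … and 17 more.
Total: 29.

29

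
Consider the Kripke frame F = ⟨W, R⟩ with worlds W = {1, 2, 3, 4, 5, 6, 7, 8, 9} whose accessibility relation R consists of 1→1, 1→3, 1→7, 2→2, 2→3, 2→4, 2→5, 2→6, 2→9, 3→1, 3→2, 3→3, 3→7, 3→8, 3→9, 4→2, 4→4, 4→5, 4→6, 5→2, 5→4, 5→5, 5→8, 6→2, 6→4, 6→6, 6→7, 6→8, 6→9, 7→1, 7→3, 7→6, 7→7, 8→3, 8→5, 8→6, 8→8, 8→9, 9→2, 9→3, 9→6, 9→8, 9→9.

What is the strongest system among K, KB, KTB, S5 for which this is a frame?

KTB

Symmetric (axiom B): yes — every pair in R has its reverse in R.
Reflexive (axiom T): yes — every world is R-related to itself.
Euclidean (axiom 5): no — 2 R 3 and 2 R 4, but not 3 R 4.
So F validates K, KB, KTB; S5 would additionally require R to be Euclidean. The strongest is KTB.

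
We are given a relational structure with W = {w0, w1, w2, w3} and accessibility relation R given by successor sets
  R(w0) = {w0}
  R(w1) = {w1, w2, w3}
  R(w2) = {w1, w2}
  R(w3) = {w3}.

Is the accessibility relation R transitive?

No

Transitive: no — w2 R w1 and w1 R w3, but not w2 R w3.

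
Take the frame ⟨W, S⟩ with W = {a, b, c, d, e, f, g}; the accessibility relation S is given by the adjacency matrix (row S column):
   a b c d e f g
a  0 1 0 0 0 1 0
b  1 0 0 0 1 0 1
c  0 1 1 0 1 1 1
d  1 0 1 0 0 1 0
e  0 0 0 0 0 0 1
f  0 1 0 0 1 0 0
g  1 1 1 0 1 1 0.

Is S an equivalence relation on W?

Reflexive: no — a is not related to itself.
Symmetric: no — a S f but not f S a.
Transitive: no — a S b and b S e, but not a S e.
So S is not an equivalence relation.

No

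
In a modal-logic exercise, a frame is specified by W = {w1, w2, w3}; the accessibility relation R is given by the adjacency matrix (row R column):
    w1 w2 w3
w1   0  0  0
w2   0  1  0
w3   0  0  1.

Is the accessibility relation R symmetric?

Symmetric: yes — every pair in R has its reverse in R.

Yes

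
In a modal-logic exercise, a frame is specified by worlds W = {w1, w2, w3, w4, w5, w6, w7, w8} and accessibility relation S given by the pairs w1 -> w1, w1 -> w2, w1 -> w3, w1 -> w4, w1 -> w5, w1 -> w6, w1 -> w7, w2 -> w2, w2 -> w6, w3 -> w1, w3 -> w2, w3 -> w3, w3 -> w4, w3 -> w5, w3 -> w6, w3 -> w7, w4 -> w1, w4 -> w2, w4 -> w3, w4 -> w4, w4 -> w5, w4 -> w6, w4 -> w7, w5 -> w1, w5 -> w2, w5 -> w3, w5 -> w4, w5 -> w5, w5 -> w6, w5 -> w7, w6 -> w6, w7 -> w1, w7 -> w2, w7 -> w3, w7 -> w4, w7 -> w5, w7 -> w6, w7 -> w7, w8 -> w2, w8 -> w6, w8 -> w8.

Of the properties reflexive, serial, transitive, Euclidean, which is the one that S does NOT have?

Euclidean

Reflexive: yes — every world is S-related to itself.
Serial: yes — every world has a successor (e.g. w1 S w1).
Transitive: yes — every two-step S-path is closed by a direct edge.
Euclidean: no — w1 S w2 and w1 S w3, but not w2 S w3.
Only Euclidean fails.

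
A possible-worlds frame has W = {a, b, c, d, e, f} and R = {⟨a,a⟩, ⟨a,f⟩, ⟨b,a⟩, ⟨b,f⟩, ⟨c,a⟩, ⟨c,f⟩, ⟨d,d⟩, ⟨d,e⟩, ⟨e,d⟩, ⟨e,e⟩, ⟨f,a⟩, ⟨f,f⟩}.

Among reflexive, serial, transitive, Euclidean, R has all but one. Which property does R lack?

Reflexive: no — b is not related to itself.
Serial: yes — every world has a successor (e.g. a R a).
Transitive: yes — every two-step R-path is closed by a direct edge.
Euclidean: yes — any two successors of a common world are R-related.
Only reflexive fails.

reflexive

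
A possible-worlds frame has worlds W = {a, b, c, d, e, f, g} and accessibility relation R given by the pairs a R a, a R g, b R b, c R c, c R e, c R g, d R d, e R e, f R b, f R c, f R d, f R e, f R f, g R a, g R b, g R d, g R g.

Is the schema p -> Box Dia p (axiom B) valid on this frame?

The schema B characterises exactly the symmetric frames.
Symmetric: no — c R e but not e R c.

No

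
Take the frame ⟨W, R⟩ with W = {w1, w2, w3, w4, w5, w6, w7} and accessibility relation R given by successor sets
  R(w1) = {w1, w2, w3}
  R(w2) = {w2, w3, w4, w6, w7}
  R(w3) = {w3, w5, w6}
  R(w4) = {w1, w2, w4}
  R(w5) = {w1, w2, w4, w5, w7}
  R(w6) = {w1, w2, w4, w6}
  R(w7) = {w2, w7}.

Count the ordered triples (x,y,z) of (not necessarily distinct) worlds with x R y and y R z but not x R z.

Enumerating: (w1,w2,w4), (w1,w2,w6), (w1,w2,w7), (w1,w3,w5), (w1,w3,w6), (w2,w3,w5), (w2,w4,w1), (w2,w6,w1), (w3,w5,w1), (w3,w5,w2), (w3,w5,w4), (w3,w5,w7), … and 16 more.
Total: 28.

28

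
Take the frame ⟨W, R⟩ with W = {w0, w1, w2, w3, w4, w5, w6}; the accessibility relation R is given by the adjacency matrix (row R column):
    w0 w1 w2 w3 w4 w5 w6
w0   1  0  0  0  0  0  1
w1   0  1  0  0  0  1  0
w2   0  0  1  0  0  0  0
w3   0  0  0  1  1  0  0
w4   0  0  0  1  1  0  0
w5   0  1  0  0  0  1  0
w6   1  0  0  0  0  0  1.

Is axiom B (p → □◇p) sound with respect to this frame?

The schema B characterises exactly the symmetric frames.
Symmetric: yes — every pair in R has its reverse in R.

Yes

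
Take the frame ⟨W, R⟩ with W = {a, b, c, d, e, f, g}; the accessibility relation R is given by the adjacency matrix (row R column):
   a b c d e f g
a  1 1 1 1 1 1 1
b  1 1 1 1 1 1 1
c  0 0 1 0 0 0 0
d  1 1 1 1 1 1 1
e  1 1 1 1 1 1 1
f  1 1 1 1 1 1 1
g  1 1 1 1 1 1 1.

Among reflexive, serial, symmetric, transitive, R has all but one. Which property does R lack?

symmetric

Reflexive: yes — every world is R-related to itself.
Serial: yes — every world has a successor (e.g. a R a).
Symmetric: no — a R c but not c R a.
Transitive: yes — every two-step R-path is closed by a direct edge.
Only symmetric fails.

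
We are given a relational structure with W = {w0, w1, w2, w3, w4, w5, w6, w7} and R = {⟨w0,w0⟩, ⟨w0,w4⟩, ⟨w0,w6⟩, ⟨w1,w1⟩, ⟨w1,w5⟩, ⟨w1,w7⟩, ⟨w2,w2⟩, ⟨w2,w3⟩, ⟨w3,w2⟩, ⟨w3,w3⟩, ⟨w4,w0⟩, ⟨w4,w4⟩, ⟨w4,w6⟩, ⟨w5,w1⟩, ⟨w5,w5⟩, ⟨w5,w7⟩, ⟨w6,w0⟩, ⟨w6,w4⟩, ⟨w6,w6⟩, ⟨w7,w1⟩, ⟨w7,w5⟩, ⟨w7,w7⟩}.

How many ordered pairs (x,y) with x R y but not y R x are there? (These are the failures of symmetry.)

0

R is symmetric; there are no such tuples.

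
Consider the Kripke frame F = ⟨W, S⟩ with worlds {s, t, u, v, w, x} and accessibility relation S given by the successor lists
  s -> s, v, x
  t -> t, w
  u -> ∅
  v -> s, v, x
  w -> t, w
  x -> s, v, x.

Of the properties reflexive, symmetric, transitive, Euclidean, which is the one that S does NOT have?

reflexive

Reflexive: no — u is not related to itself.
Symmetric: yes — every pair in S has its reverse in S.
Transitive: yes — every two-step S-path is closed by a direct edge.
Euclidean: yes — any two successors of a common world are S-related.
Only reflexive fails.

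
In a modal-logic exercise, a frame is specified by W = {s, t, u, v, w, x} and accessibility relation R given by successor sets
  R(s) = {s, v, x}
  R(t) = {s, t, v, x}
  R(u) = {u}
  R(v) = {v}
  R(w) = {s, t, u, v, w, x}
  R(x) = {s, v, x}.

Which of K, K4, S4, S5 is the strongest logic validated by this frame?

S4

Transitive (axiom 4): yes — every two-step R-path is closed by a direct edge.
Reflexive (axiom T): yes — every world is R-related to itself.
Euclidean (axiom 5): no — s R v and s R x, but not v R x.
So F validates K, K4, S4; S5 would additionally require R to be Euclidean. The strongest is S4.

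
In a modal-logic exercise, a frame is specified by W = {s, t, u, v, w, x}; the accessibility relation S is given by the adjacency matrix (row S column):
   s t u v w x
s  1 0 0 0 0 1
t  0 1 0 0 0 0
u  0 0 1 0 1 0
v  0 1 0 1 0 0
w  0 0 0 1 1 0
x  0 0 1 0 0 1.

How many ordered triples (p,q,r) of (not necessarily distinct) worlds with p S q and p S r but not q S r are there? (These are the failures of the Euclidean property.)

Enumerating: (s,x,s), (u,w,u), (v,t,v), (w,v,w), (x,u,x).

5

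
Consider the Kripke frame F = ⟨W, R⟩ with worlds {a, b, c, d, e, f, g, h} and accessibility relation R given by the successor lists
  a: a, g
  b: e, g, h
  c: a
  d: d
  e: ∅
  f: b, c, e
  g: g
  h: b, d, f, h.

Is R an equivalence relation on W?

No

Reflexive: no — b is not related to itself.
Symmetric: no — a R g but not g R a.
Transitive: no — b R h and h R d, but not b R d.
So R is not an equivalence relation.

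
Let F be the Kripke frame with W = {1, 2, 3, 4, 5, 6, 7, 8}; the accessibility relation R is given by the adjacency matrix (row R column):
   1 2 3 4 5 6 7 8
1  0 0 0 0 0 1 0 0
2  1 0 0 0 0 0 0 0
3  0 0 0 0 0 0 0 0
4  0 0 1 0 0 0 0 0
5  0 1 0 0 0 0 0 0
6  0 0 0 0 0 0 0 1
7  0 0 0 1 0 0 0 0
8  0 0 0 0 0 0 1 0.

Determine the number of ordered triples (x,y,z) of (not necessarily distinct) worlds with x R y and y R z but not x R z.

6

Enumerating: (1,6,8), (2,1,6), (5,2,1), (6,8,7), (7,4,3), (8,7,4).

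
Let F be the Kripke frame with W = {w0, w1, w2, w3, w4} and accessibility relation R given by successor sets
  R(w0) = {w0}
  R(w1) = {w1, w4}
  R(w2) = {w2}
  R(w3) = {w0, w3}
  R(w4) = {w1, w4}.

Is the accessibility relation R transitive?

Transitive: yes — every two-step R-path is closed by a direct edge.

Yes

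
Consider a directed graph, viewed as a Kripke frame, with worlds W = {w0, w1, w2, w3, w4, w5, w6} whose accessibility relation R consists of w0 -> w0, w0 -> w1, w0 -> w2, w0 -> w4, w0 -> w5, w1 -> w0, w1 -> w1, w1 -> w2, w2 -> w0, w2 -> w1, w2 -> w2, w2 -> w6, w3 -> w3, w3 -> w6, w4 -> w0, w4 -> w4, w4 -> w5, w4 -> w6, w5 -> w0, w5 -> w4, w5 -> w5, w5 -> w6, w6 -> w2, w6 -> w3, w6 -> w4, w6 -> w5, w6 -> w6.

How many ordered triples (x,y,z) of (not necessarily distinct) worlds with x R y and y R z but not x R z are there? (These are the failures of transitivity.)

26

Enumerating: (w0,w2,w6), (w0,w4,w6), (w0,w5,w6), (w1,w0,w4), (w1,w0,w5), (w1,w2,w6), (w2,w0,w4), (w2,w0,w5), (w2,w6,w3), (w2,w6,w4), (w2,w6,w5), (w3,w6,w2), … and 14 more.
Total: 26.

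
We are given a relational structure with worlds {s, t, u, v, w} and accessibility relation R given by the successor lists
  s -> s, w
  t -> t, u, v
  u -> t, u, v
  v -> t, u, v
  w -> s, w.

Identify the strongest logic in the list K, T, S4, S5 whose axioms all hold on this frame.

S5

Reflexive (axiom T): yes — every world is R-related to itself.
Transitive (axiom 4): yes — every two-step R-path is closed by a direct edge.
Euclidean (axiom 5): yes — any two successors of a common world are R-related.
So F validates K, T, S4, S5. The strongest is S5.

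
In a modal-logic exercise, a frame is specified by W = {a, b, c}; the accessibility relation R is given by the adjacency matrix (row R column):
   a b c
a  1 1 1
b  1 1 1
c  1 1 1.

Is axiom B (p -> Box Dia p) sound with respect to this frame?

Yes

The schema B characterises exactly the symmetric frames.
Symmetric: yes — every pair in R has its reverse in R.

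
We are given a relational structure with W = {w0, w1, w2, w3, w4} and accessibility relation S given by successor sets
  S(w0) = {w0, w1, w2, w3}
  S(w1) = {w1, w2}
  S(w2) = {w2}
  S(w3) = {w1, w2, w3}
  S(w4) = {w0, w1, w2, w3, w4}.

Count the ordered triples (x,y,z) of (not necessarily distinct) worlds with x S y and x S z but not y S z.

Enumerating: (w0,w1,w0), (w0,w1,w3), (w0,w2,w0), (w0,w2,w1), (w0,w2,w3), (w0,w3,w0), (w1,w2,w1), (w3,w1,w3), (w3,w2,w1), (w3,w2,w3), (w4,w0,w4), (w4,w1,w0), … and 8 more.
Total: 20.

20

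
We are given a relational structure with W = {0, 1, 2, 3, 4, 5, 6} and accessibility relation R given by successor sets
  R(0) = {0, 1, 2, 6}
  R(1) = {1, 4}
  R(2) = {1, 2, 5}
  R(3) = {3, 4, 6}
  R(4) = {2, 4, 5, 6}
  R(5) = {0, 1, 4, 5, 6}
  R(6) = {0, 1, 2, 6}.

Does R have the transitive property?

Transitive: no — 0 R 1 and 1 R 4, but not 0 R 4.

No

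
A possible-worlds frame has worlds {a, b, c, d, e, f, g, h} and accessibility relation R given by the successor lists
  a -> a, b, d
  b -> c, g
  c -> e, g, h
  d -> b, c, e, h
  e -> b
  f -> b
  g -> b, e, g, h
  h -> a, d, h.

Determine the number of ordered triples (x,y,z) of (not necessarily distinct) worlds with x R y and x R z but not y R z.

37

Enumerating: (a,b,a), (a,b,b), (a,b,d), (a,d,a), (a,d,d), (b,c,c), (b,g,c), (c,e,e), (c,e,g), (c,e,h), (c,h,e), (c,h,g), … and 25 more.
Total: 37.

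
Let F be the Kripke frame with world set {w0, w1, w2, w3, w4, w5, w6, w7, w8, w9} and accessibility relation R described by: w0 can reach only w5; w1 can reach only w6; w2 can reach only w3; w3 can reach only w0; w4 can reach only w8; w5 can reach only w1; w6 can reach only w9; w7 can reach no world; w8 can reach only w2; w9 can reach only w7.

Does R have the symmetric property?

No

Symmetric: no — w0 R w5 but not w5 R w0.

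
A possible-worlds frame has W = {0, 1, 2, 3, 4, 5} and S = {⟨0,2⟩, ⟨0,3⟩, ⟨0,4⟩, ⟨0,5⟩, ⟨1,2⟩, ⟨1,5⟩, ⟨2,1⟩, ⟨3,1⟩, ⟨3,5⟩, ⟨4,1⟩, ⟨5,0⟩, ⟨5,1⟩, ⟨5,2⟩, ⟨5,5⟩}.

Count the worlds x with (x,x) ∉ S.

Enumerating: 0, 1, 2, 3, 4.

5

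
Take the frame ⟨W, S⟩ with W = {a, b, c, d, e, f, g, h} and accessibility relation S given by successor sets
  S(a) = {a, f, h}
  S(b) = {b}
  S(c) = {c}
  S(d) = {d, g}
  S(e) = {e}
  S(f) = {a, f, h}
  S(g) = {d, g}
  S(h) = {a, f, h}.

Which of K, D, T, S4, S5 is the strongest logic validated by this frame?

S5

Serial (axiom D): yes — every world has a successor (e.g. a S a).
Reflexive (axiom T): yes — every world is S-related to itself.
Transitive (axiom 4): yes — every two-step S-path is closed by a direct edge.
Euclidean (axiom 5): yes — any two successors of a common world are S-related.
So F validates K, D, T, S4, S5. The strongest is S5.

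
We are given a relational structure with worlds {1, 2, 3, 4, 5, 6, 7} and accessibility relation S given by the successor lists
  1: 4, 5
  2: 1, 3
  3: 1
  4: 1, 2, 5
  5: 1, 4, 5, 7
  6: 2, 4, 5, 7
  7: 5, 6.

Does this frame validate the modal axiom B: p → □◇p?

By correspondence theory, B is valid on a frame iff S is symmetric.
Symmetric: no — 2 S 1 but not 1 S 2.

No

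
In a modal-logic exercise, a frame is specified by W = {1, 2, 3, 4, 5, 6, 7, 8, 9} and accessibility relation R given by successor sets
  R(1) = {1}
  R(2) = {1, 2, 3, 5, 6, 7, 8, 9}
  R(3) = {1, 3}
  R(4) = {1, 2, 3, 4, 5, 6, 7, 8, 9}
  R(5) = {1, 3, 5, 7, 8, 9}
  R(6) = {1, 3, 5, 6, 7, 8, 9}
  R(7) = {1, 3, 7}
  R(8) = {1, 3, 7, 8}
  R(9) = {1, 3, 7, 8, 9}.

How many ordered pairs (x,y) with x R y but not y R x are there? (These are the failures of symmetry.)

Enumerating: (2,1), (2,3), (2,5), (2,6), (2,7), (2,8), (2,9), (3,1), (4,1), (4,2), (4,3), (4,5), … and 24 more.
Total: 36.

36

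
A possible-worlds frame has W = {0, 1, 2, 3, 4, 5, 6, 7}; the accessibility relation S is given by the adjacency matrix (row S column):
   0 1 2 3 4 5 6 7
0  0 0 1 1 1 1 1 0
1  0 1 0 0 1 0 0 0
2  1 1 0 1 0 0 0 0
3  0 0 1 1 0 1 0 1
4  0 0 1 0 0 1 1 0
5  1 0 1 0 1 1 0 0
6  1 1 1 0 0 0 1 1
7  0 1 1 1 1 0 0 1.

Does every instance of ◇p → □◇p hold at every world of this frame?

Axiom 5 corresponds to the accessibility relation being Euclidean.
Euclidean: no — 0 S 2 and 0 S 4, but not 2 S 4.

No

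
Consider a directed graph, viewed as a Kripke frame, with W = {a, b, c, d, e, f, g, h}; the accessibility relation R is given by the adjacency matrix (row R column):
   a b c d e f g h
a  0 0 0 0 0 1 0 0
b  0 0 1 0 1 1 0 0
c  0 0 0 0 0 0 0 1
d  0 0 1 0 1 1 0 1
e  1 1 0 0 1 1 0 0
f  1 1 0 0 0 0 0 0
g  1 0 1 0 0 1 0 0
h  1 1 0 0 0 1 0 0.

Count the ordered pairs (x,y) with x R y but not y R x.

Enumerating: (b,c), (c,h), (d,c), (d,e), (d,f), (d,h), (e,a), (e,f), (g,a), (g,c), (g,f), (h,a), (h,b), (h,f).

14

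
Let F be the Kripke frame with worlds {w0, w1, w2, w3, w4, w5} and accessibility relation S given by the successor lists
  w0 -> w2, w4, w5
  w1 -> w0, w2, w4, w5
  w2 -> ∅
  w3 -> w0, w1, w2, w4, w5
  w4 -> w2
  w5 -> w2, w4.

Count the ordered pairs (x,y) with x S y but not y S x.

Enumerating: (w0,w2), (w0,w4), (w0,w5), (w1,w0), (w1,w2), (w1,w4), (w1,w5), (w3,w0), (w3,w1), (w3,w2), (w3,w4), (w3,w5), (w4,w2), (w5,w2), (w5,w4).

15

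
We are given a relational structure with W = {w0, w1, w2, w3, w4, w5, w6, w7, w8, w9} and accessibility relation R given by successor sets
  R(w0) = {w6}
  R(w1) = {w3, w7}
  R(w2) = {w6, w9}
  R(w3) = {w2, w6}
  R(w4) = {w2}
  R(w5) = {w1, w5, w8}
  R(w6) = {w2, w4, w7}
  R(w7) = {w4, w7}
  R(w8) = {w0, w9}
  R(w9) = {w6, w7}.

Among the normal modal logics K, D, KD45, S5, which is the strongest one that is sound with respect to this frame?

D

Serial (axiom D): yes — every world has a successor (e.g. w0 R w6).
Transitive (axiom 4): no — w0 R w6 and w6 R w2, but not w0 R w2.
Euclidean (axiom 5): no — w1 R w3 and w1 R w7, but not w3 R w7.
Reflexive (axiom T): no — w0 is not related to itself.
So F validates K, D; KD45 would additionally require R to be Euclidean and transitive. The strongest is D.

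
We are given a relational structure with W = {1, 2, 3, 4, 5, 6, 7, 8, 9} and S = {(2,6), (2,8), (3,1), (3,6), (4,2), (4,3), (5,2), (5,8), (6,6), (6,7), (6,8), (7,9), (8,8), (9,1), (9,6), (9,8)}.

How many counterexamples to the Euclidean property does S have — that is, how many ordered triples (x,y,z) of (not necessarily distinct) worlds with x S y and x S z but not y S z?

Enumerating: (2,8,6), (3,1,1), (3,1,6), (3,6,1), (4,2,2), (4,2,3), (4,3,2), (4,3,3), (5,2,2), (5,8,2), (6,7,6), (6,7,7), … and 10 more.
Total: 22.

22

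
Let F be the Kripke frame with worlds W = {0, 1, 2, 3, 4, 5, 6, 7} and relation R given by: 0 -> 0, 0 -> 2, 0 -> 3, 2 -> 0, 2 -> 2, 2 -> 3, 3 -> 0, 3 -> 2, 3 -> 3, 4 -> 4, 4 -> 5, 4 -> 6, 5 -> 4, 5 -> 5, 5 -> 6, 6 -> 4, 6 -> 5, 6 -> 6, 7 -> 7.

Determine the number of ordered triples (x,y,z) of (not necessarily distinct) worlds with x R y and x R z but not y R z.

R is Euclidean; there are no such tuples.

0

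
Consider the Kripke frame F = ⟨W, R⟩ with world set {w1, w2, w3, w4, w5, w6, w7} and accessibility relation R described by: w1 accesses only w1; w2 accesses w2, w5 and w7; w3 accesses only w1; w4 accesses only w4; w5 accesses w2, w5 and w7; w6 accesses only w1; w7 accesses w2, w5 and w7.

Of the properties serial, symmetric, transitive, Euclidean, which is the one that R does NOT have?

symmetric

Serial: yes — every world has a successor (e.g. w1 R w1).
Symmetric: no — w3 R w1 but not w1 R w3.
Transitive: yes — every two-step R-path is closed by a direct edge.
Euclidean: yes — any two successors of a common world are R-related.
Only symmetric fails.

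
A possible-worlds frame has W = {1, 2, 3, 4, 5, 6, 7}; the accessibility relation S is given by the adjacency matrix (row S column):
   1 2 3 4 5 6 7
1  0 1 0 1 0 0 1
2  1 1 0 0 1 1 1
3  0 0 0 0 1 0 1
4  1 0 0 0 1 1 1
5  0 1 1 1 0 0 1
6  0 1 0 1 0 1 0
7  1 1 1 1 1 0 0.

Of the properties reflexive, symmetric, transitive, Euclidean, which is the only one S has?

Reflexive: no — 1 is not related to itself.
Symmetric: yes — every pair in S has its reverse in S.
Transitive: no — 1 S 2 and 2 S 5, but not 1 S 5.
Euclidean: no — 1 S 2 and 1 S 4, but not 2 S 4.
Only symmetric holds.

symmetric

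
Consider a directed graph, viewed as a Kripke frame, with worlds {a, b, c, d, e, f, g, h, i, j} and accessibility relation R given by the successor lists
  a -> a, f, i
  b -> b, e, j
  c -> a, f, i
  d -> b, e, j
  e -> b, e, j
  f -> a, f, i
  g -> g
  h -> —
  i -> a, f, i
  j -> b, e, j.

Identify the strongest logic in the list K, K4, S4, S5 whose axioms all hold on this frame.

Transitive (axiom 4): yes — every two-step R-path is closed by a direct edge.
Reflexive (axiom T): no — c is not related to itself.
Euclidean (axiom 5): yes — any two successors of a common world are R-related.
So F validates K, K4; S4 would additionally require R to be reflexive. The strongest is K4.

K4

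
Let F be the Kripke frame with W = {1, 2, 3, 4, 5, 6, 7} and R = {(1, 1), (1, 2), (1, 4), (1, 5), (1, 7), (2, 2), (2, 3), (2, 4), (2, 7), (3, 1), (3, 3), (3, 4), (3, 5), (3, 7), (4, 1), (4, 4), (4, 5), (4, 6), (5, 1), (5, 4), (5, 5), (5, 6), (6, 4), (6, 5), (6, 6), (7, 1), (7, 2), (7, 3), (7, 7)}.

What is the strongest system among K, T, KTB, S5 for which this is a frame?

T

Reflexive (axiom T): yes — every world is R-related to itself.
Symmetric (axiom B): no — 1 R 2 but not 2 R 1.
Euclidean (axiom 5): no — 1 R 2 and 1 R 5, but not 2 R 5.
So F validates K, T; KTB would additionally require R to be symmetric. The strongest is T.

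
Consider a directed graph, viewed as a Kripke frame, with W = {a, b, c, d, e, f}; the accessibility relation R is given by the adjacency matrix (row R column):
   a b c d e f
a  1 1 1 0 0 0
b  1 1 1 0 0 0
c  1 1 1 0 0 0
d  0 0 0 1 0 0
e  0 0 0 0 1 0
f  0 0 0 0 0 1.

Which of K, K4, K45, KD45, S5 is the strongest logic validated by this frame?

Transitive (axiom 4): yes — every two-step R-path is closed by a direct edge.
Euclidean (axiom 5): yes — any two successors of a common world are R-related.
Serial (axiom D): yes — every world has a successor (e.g. a R a).
Reflexive (axiom T): yes — every world is R-related to itself.
So F validates K, K4, K45, KD45, S5. The strongest is S5.

S5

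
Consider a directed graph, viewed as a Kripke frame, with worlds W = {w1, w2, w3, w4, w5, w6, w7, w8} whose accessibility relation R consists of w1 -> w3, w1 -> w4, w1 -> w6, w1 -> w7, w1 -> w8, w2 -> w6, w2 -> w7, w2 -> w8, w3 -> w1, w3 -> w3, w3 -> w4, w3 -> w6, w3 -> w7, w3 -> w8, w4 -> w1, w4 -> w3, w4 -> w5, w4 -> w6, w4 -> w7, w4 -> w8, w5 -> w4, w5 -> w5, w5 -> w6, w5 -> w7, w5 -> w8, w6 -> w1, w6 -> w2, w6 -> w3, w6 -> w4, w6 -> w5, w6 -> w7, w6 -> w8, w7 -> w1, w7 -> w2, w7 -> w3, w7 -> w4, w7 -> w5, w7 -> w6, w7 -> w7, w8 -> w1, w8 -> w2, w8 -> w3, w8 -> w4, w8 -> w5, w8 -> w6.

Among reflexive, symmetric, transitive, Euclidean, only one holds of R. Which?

Reflexive: no — w1 is not related to itself.
Symmetric: yes — every pair in R has its reverse in R.
Transitive: no — w1 R w4 and w4 R w5, but not w1 R w5.
Euclidean: no — w1 R w7 and w1 R w8, but not w7 R w8.
Only symmetric holds.

symmetric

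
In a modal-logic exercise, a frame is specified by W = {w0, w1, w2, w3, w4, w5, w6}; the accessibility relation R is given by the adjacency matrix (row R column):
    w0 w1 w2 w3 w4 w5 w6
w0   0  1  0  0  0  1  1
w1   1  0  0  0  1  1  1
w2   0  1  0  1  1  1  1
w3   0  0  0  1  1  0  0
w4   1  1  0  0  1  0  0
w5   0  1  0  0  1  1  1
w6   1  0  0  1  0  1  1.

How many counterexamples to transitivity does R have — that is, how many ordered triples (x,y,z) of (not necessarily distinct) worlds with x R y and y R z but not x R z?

Enumerating: (w0,w1,w0), (w0,w1,w4), (w0,w5,w4), (w0,w6,w0), (w0,w6,w3), (w1,w0,w1), (w1,w4,w1), (w1,w5,w1), (w1,w6,w3), (w2,w1,w0), (w2,w4,w0), (w2,w6,w0), … and 14 more.
Total: 26.

26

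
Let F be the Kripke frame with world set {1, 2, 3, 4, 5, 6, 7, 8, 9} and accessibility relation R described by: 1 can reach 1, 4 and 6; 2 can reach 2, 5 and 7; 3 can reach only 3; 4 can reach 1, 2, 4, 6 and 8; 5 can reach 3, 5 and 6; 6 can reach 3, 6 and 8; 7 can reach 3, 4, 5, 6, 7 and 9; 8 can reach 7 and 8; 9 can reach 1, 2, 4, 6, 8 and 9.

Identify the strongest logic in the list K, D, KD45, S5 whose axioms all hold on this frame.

Serial (axiom D): yes — every world has a successor (e.g. 1 R 1).
Transitive (axiom 4): no — 1 R 4 and 4 R 2, but not 1 R 2.
Euclidean (axiom 5): no — 1 R 6 and 1 R 4, but not 6 R 4.
Reflexive (axiom T): yes — every world is R-related to itself.
So F validates K, D; KD45 would additionally require R to be Euclidean and transitive. The strongest is D.

D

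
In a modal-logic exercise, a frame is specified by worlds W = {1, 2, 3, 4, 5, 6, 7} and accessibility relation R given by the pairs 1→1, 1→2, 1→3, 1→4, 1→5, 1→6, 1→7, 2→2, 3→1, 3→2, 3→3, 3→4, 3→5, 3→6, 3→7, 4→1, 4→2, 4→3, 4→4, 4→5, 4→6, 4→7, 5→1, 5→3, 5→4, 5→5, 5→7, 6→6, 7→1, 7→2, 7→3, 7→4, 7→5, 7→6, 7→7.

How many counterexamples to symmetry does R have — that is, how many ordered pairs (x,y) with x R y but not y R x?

Enumerating: (1,2), (1,6), (3,2), (3,6), (4,2), (4,6), (7,2), (7,6).

8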